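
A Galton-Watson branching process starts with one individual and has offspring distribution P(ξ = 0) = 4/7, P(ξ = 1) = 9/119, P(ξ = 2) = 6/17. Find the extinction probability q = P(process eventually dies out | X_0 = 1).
q = 1

Mean offspring μ = 0·4/7 + 1·9/119 + 2·6/17 = 93/119 ≤ 1. For μ ≤ 1 with offspring not concentrated at 1, the Galton-Watson process goes extinct almost surely, so q = 1.
(Algebraic check: The pgf is f(s) = 4/7 + 9/119·s + 6/17·s². The extinction probability q is the smallest fixed point of f in [0, 1]. Setting s = f(s):
  6/17·s² + (9/119 − 1)·s + 4/7 = 0
  6/17·s² − (4/7 + 6/17)·s + 4/7 = 0
which factors as (s − 1)·(6/17·s − 4/7) = 0, giving roots s = 1 and s = (4/7)/(6/17) = 34/21. Since 34/21 ≥ 1, the smallest root in [0, 1] is s = 1.)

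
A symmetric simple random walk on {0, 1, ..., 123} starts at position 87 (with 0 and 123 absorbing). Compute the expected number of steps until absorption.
E[τ | X_0 = 87] = 3132

Let v_k = E[τ | X_0 = k]. Boundary: v_0 = v_123 = 0. Recurrence: v_k = 1 + (v_{k-1} + v_{k+1})/2 for 1 ≤ k ≤ 122. The particular solution to v_k − (v_{k-1} + v_{k+1})/2 = 1 is v_k = −k^2. Adding homogeneous solution A + B k and matching boundaries gives v_k = k (123 − k). Substituting k = 87: v_87 = 87 · 36 = 3132.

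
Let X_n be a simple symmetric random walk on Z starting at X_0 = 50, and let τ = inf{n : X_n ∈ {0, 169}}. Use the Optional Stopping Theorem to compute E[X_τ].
E[X_τ] = 50

X_n is a martingale and τ is a bounded-mean stopping time (indeed τ is finite a.s. with bounded expectation since the walk is in a bounded region). By the OST, E[X_τ] = E[X_0] = 50. Equivalently: E[X_τ] = 169 · P(hit 169 first) + 0 · P(hit 0 first) = 169 · (50/169) = 50.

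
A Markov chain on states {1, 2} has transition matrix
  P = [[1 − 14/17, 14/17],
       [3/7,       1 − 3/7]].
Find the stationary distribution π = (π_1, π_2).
π_1 = 51/149, π_2 = 98/149

Solve πP = π with π_1 + π_2 = 1. From πP = π: π_1 · (1 − 14/17) + π_2 · 3/7 = π_1 ⇒ π_2 · 3/7 = π_1 · 14/17 ⇒ π_2/π_1 = (14/17)/(3/7) = 98/51. Together with π_1 + π_2 = 1:
  π_1 = (3/7)/(14/17 + 3/7) = (3/7)/(149/119) = 51/149,
  π_2 = (14/17)/(14/17 + 3/7) = (14/17)/(149/119) = 98/149.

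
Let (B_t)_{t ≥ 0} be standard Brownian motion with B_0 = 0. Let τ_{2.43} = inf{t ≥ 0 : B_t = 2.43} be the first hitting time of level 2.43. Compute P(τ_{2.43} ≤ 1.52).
P(τ_{2.43} ≤ 1.52) = 2(1 − Φ(2.43/√1.52)) = 2(1 − Φ(1.9710)) ≈ 0.0487

By the reflection principle for standard BM, P(τ_b ≤ t) = 2 · P(B_t ≥ b). Since B_t ~ N(0, t), P(B_t ≥ 2.43) = 1 − Φ(2.43/√t) = 1 − Φ(2.43/√1.52) = 1 − Φ(1.9710) ≈ 0.02436. Doubling: P(τ_{2.43} ≤ 1.52) ≈ 2 · 0.02436 = 0.04872 ≈ 0.0487.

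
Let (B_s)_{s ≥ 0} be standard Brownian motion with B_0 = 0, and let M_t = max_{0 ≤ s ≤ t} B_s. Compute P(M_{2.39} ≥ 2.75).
P(M_{2.39} ≥ 2.75) = 2·P(B_{2.39} ≥ 2.75) = 2(1 − Φ(2.75/√2.39)) ≈ 0.0753

By the reflection principle for Brownian motion, P(M_t ≥ a) = 2 · P(B_t ≥ a) for a ≥ 0. Since B_t ~ N(0, t), P(B_t ≥ 2.75) = 1 − Φ(2.75/√t) = 1 − Φ(2.75/√2.39) = 1 − Φ(1.7788). So
  P(M_{2.39} ≥ 2.75) = 2(1 − Φ(1.7788)) ≈ 0.0753.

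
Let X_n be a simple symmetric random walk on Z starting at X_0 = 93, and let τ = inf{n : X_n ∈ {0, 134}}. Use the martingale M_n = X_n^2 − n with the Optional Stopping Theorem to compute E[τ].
E[τ] = 3813

M_n = X_n^2 − n is a martingale (since E[X_{n+1}^2 | F_n] = X_n^2 + 1). By OST (τ has finite mean in a bounded region), E[M_τ] = E[M_0] = X_0^2 − 0 = 93^2 = 8649. Also E[M_τ] = E[X_τ^2] − E[τ]. The walk exits at 0 or 134, with P(hit 134 first) = 93/134, so E[X_τ^2] = 134^2 · 93/134 + 0 = 12462. Thus E[τ] = E[X_τ^2] − E[M_τ] = 12462 − 8649 = 3813 = 93(134 − 93) = 3813.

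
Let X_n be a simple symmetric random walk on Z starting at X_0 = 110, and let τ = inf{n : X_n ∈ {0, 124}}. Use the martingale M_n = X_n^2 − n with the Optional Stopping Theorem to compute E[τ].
E[τ] = 1540

M_n = X_n^2 − n is a martingale (since E[X_{n+1}^2 | F_n] = X_n^2 + 1). By OST (τ has finite mean in a bounded region), E[M_τ] = E[M_0] = X_0^2 − 0 = 110^2 = 12100. Also E[M_τ] = E[X_τ^2] − E[τ]. The walk exits at 0 or 124, with P(hit 124 first) = 110/124, so E[X_τ^2] = 124^2 · 110/124 + 0 = 13640. Thus E[τ] = E[X_τ^2] − E[M_τ] = 13640 − 12100 = 1540 = 110(124 − 110) = 1540.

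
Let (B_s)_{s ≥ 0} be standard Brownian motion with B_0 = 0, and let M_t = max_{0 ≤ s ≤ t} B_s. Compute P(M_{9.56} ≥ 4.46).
P(M_{9.56} ≥ 4.46) = 2·P(B_{9.56} ≥ 4.46) = 2(1 − Φ(4.46/√9.56)) ≈ 0.1492

By the reflection principle for Brownian motion, P(M_t ≥ a) = 2 · P(B_t ≥ a) for a ≥ 0. Since B_t ~ N(0, t), P(B_t ≥ 4.46) = 1 − Φ(4.46/√t) = 1 − Φ(4.46/√9.56) = 1 − Φ(1.4425). So
  P(M_{9.56} ≥ 4.46) = 2(1 − Φ(1.4425)) ≈ 0.1492.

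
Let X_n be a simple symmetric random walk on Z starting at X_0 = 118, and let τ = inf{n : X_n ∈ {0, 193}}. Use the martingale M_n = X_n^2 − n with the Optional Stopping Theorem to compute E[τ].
E[τ] = 8850

M_n = X_n^2 − n is a martingale (since E[X_{n+1}^2 | F_n] = X_n^2 + 1). By OST (τ has finite mean in a bounded region), E[M_τ] = E[M_0] = X_0^2 − 0 = 118^2 = 13924. Also E[M_τ] = E[X_τ^2] − E[τ]. The walk exits at 0 or 193, with P(hit 193 first) = 118/193, so E[X_τ^2] = 193^2 · 118/193 + 0 = 22774. Thus E[τ] = E[X_τ^2] − E[M_τ] = 22774 − 13924 = 8850 = 118(193 − 118) = 8850.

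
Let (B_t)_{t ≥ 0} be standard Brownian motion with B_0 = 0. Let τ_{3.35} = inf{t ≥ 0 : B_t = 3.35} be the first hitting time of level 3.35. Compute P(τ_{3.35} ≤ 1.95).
P(τ_{3.35} ≤ 1.95) = 2(1 − Φ(3.35/√1.95)) = 2(1 − Φ(2.3990)) ≈ 0.0164

By the reflection principle for standard BM, P(τ_b ≤ t) = 2 · P(B_t ≥ b). Since B_t ~ N(0, t), P(B_t ≥ 3.35) = 1 − Φ(3.35/√t) = 1 − Φ(3.35/√1.95) = 1 − Φ(2.3990) ≈ 0.00822. Doubling: P(τ_{3.35} ≤ 1.95) ≈ 2 · 0.00822 = 0.01644 ≈ 0.0164.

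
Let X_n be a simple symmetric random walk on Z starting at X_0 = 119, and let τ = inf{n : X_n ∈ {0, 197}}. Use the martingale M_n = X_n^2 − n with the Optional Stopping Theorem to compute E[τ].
E[τ] = 9282

M_n = X_n^2 − n is a martingale (since E[X_{n+1}^2 | F_n] = X_n^2 + 1). By OST (τ has finite mean in a bounded region), E[M_τ] = E[M_0] = X_0^2 − 0 = 119^2 = 14161. Also E[M_τ] = E[X_τ^2] − E[τ]. The walk exits at 0 or 197, with P(hit 197 first) = 119/197, so E[X_τ^2] = 197^2 · 119/197 + 0 = 23443. Thus E[τ] = E[X_τ^2] − E[M_τ] = 23443 − 14161 = 9282 = 119(197 − 119) = 9282.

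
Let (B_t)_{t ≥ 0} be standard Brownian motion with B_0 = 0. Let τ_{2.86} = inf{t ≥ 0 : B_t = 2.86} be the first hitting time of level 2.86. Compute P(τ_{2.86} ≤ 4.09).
P(τ_{2.86} ≤ 4.09) = 2(1 − Φ(2.86/√4.09)) = 2(1 − Φ(1.4142)) ≈ 0.1573

By the reflection principle for standard BM, P(τ_b ≤ t) = 2 · P(B_t ≥ b). Since B_t ~ N(0, t), P(B_t ≥ 2.86) = 1 − Φ(2.86/√t) = 1 − Φ(2.86/√4.09) = 1 − Φ(1.4142) ≈ 0.07865. Doubling: P(τ_{2.86} ≤ 4.09) ≈ 2 · 0.07865 = 0.15730 ≈ 0.1573.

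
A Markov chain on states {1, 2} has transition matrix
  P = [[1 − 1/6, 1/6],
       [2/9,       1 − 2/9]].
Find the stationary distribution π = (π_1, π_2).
π_1 = 4/7, π_2 = 3/7

Solve πP = π with π_1 + π_2 = 1. From πP = π: π_1 · (1 − 1/6) + π_2 · 2/9 = π_1 ⇒ π_2 · 2/9 = π_1 · 1/6 ⇒ π_2/π_1 = (1/6)/(2/9) = 3/4. Together with π_1 + π_2 = 1:
  π_1 = (2/9)/(1/6 + 2/9) = (2/9)/(7/18) = 4/7,
  π_2 = (1/6)/(1/6 + 2/9) = (1/6)/(7/18) = 3/7.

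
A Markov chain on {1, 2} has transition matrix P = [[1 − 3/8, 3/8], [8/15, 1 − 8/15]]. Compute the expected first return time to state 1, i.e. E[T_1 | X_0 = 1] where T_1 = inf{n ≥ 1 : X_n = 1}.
E[T_1 | X_0 = 1] = 1/π_1 = 109/64

For an irreducible recurrent Markov chain with stationary distribution π, E[T_i | X_0 = i] = 1/π_i (Kac's formula). Here π_1 = (8/15)/(3/8 + 8/15) = (8/15)/(109/120) = 64/109, so E[T_1 | X_0 = 1] = 1/π_1 = (3/8 + 8/15)/(8/15) = (109/120)/(8/15) = 109/64.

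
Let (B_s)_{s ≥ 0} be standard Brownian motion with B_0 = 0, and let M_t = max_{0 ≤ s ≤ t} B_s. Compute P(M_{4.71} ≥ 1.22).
P(M_{4.71} ≥ 1.22) = 2·P(B_{4.71} ≥ 1.22) = 2(1 − Φ(1.22/√4.71)) ≈ 0.5740

By the reflection principle for Brownian motion, P(M_t ≥ a) = 2 · P(B_t ≥ a) for a ≥ 0. Since B_t ~ N(0, t), P(B_t ≥ 1.22) = 1 − Φ(1.22/√t) = 1 − Φ(1.22/√4.71) = 1 − Φ(0.5621). So
  P(M_{4.71} ≥ 1.22) = 2(1 − Φ(0.5621)) ≈ 0.5740.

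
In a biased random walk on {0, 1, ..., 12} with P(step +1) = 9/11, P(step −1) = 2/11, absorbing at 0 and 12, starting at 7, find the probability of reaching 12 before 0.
P(hit 12 before 0) = (1 − (2/9)^7) / (1 − (2/9)^12) = 40345996887/40347076055

Let u_k denote P(reach 12 before 0 | start at k). Boundary: u_0 = 0, u_12 = 1. Recurrence: u_k = 9/11·u_{k+1} + 2/11·u_{k-1} for 1 ≤ k ≤ 11. Try u_k = A + B·r^k with r = q/p = (2/11)/(9/11) = 2/9. Substitution satisfies the recurrence; boundary conditions give:
  u_k = (1 − r^k) / (1 − r^N) = (1 − (2/9)^7) / (1 − (2/9)^12) = 40345996887/40347076055.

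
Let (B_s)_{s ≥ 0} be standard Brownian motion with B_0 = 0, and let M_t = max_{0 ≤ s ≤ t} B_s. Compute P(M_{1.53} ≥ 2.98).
P(M_{1.53} ≥ 2.98) = 2·P(B_{1.53} ≥ 2.98) = 2(1 − Φ(2.98/√1.53)) ≈ 0.0160

By the reflection principle for Brownian motion, P(M_t ≥ a) = 2 · P(B_t ≥ a) for a ≥ 0. Since B_t ~ N(0, t), P(B_t ≥ 2.98) = 1 − Φ(2.98/√t) = 1 − Φ(2.98/√1.53) = 1 − Φ(2.4092). So
  P(M_{1.53} ≥ 2.98) = 2(1 − Φ(2.4092)) ≈ 0.0160.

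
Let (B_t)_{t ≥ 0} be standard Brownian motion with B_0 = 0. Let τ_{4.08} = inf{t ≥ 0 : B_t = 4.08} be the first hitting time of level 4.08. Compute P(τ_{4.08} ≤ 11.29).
P(τ_{4.08} ≤ 11.29) = 2(1 − Φ(4.08/√11.29)) = 2(1 − Φ(1.2143)) ≈ 0.2246

By the reflection principle for standard BM, P(τ_b ≤ t) = 2 · P(B_t ≥ b). Since B_t ~ N(0, t), P(B_t ≥ 4.08) = 1 − Φ(4.08/√t) = 1 − Φ(4.08/√11.29) = 1 − Φ(1.2143) ≈ 0.11232. Doubling: P(τ_{4.08} ≤ 11.29) ≈ 2 · 0.11232 = 0.22464 ≈ 0.2246.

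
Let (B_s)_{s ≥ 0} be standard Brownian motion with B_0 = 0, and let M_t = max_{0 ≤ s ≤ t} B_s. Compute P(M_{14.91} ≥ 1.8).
P(M_{14.91} ≥ 1.8) = 2·P(B_{14.91} ≥ 1.8) = 2(1 − Φ(1.8/√14.91)) ≈ 0.6411

By the reflection principle for Brownian motion, P(M_t ≥ a) = 2 · P(B_t ≥ a) for a ≥ 0. Since B_t ~ N(0, t), P(B_t ≥ 1.8) = 1 − Φ(1.8/√t) = 1 − Φ(1.8/√14.91) = 1 − Φ(0.4662). So
  P(M_{14.91} ≥ 1.8) = 2(1 − Φ(0.4662)) ≈ 0.6411.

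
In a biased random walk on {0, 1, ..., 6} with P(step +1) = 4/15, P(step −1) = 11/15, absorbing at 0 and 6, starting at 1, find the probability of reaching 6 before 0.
P(hit 6 before 0) = (1 − (11/4)^1) / (1 − (11/4)^6) = 1024/252495

Let u_k denote P(reach 6 before 0 | start at k). Boundary: u_0 = 0, u_6 = 1. Recurrence: u_k = 4/15·u_{k+1} + 11/15·u_{k-1} for 1 ≤ k ≤ 5. Try u_k = A + B·r^k with r = q/p = (11/15)/(4/15) = 11/4. Substitution satisfies the recurrence; boundary conditions give:
  u_k = (1 − r^k) / (1 − r^N) = (1 − (11/4)^1) / (1 − (11/4)^6) = 1024/252495.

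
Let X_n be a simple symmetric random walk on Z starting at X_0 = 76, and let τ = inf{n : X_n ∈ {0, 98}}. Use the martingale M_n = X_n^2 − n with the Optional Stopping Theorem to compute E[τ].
E[τ] = 1672

M_n = X_n^2 − n is a martingale (since E[X_{n+1}^2 | F_n] = X_n^2 + 1). By OST (τ has finite mean in a bounded region), E[M_τ] = E[M_0] = X_0^2 − 0 = 76^2 = 5776. Also E[M_τ] = E[X_τ^2] − E[τ]. The walk exits at 0 or 98, with P(hit 98 first) = 76/98, so E[X_τ^2] = 98^2 · 76/98 + 0 = 7448. Thus E[τ] = E[X_τ^2] − E[M_τ] = 7448 − 5776 = 1672 = 76(98 − 76) = 1672.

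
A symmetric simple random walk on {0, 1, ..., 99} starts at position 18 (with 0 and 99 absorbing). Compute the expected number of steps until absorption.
E[τ | X_0 = 18] = 1458

Let v_k = E[τ | X_0 = k]. Boundary: v_0 = v_99 = 0. Recurrence: v_k = 1 + (v_{k-1} + v_{k+1})/2 for 1 ≤ k ≤ 98. The particular solution to v_k − (v_{k-1} + v_{k+1})/2 = 1 is v_k = −k^2. Adding homogeneous solution A + B k and matching boundaries gives v_k = k (99 − k). Substituting k = 18: v_18 = 18 · 81 = 1458.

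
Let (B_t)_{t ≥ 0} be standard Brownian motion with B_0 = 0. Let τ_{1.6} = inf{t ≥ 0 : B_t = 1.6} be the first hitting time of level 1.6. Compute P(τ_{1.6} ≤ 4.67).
P(τ_{1.6} ≤ 4.67) = 2(1 − Φ(1.6/√4.67)) = 2(1 − Φ(0.7404)) ≈ 0.4591

By the reflection principle for standard BM, P(τ_b ≤ t) = 2 · P(B_t ≥ b). Since B_t ~ N(0, t), P(B_t ≥ 1.6) = 1 − Φ(1.6/√t) = 1 − Φ(1.6/√4.67) = 1 − Φ(0.7404) ≈ 0.22953. Doubling: P(τ_{1.6} ≤ 4.67) ≈ 2 · 0.22953 = 0.45906 ≈ 0.4591.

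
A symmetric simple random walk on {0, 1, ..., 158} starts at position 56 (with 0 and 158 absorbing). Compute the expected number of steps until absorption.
E[τ | X_0 = 56] = 5712

Let v_k = E[τ | X_0 = k]. Boundary: v_0 = v_158 = 0. Recurrence: v_k = 1 + (v_{k-1} + v_{k+1})/2 for 1 ≤ k ≤ 157. The particular solution to v_k − (v_{k-1} + v_{k+1})/2 = 1 is v_k = −k^2. Adding homogeneous solution A + B k and matching boundaries gives v_k = k (158 − k). Substituting k = 56: v_56 = 56 · 102 = 5712.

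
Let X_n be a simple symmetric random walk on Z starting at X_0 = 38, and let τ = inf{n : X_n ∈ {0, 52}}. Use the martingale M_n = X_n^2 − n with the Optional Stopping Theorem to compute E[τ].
E[τ] = 532

M_n = X_n^2 − n is a martingale (since E[X_{n+1}^2 | F_n] = X_n^2 + 1). By OST (τ has finite mean in a bounded region), E[M_τ] = E[M_0] = X_0^2 − 0 = 38^2 = 1444. Also E[M_τ] = E[X_τ^2] − E[τ]. The walk exits at 0 or 52, with P(hit 52 first) = 38/52, so E[X_τ^2] = 52^2 · 38/52 + 0 = 1976. Thus E[τ] = E[X_τ^2] − E[M_τ] = 1976 − 1444 = 532 = 38(52 − 38) = 532.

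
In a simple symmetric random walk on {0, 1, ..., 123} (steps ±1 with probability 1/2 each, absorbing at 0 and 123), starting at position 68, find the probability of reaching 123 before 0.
P(hit 123 before 0) = 68/123

Let u_k = P(hit 123 before 0 | start at k). Then u_0 = 0, u_123 = 1, and u_k = u_{k-1}/2 + u_{k+1}/2 for 1 ≤ k ≤ 122. This harmonic recurrence is solved by u_k = k/123, giving u_68 = 68/123.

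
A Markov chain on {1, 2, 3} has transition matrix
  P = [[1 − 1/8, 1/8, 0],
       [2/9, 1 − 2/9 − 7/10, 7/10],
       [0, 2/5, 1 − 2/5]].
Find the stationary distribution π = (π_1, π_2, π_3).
π = (64/163, 36/163, 63/163)

This is a birth-death chain on three states, which satisfies detailed balance: π_1 · P_{12} = π_2 · P_{21} and π_2 · P_{23} = π_3 · P_{32}.
From π_1 · 1/8 = π_2 · 2/9: π_2/π_1 = (1/8)/(2/9) = 9/16.
From π_2 · 7/10 = π_3 · 2/5: π_3/π_2 = (7/10)/(2/5) = 7/4.
Take π_1 proportional to 1; then unnormalized π = (1, 9/16, 63/64). Normalize by dividing by the sum 163/64:
  π = (64/163, 36/163, 63/163).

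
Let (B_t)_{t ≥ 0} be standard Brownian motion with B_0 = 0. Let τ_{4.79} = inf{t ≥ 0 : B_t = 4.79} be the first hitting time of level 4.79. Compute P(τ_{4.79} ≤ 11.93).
P(τ_{4.79} ≤ 11.93) = 2(1 − Φ(4.79/√11.93)) = 2(1 − Φ(1.3868)) ≈ 0.1655

By the reflection principle for standard BM, P(τ_b ≤ t) = 2 · P(B_t ≥ b). Since B_t ~ N(0, t), P(B_t ≥ 4.79) = 1 − Φ(4.79/√t) = 1 − Φ(4.79/√11.93) = 1 − Φ(1.3868) ≈ 0.08275. Doubling: P(τ_{4.79} ≤ 11.93) ≈ 2 · 0.08275 = 0.16550 ≈ 0.1655.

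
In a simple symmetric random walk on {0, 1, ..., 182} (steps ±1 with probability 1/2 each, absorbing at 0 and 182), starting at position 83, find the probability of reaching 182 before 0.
P(hit 182 before 0) = 83/182

Let u_k = P(hit 182 before 0 | start at k). Then u_0 = 0, u_182 = 1, and u_k = u_{k-1}/2 + u_{k+1}/2 for 1 ≤ k ≤ 181. This harmonic recurrence is solved by u_k = k/182, giving u_83 = 83/182.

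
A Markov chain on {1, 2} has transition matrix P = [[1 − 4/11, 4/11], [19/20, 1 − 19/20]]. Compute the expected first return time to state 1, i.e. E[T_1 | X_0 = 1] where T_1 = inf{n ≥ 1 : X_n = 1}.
E[T_1 | X_0 = 1] = 1/π_1 = 289/209

For an irreducible recurrent Markov chain with stationary distribution π, E[T_i | X_0 = i] = 1/π_i (Kac's formula). Here π_1 = (19/20)/(4/11 + 19/20) = (19/20)/(289/220) = 209/289, so E[T_1 | X_0 = 1] = 1/π_1 = (4/11 + 19/20)/(19/20) = (289/220)/(19/20) = 289/209.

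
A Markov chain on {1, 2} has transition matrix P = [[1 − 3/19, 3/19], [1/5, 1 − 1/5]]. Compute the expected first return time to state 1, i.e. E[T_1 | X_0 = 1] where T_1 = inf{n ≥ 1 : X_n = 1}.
E[T_1 | X_0 = 1] = 1/π_1 = 34/19

For an irreducible recurrent Markov chain with stationary distribution π, E[T_i | X_0 = i] = 1/π_i (Kac's formula). Here π_1 = (1/5)/(3/19 + 1/5) = (1/5)/(34/95) = 19/34, so E[T_1 | X_0 = 1] = 1/π_1 = (3/19 + 1/5)/(1/5) = (34/95)/(1/5) = 34/19.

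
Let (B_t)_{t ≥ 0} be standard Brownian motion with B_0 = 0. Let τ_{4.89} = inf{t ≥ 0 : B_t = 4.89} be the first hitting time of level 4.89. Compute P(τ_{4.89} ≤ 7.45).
P(τ_{4.89} ≤ 7.45) = 2(1 − Φ(4.89/√7.45)) = 2(1 − Φ(1.7916)) ≈ 0.0732

By the reflection principle for standard BM, P(τ_b ≤ t) = 2 · P(B_t ≥ b). Since B_t ~ N(0, t), P(B_t ≥ 4.89) = 1 − Φ(4.89/√t) = 1 − Φ(4.89/√7.45) = 1 − Φ(1.7916) ≈ 0.03660. Doubling: P(τ_{4.89} ≤ 7.45) ≈ 2 · 0.03660 = 0.07320 ≈ 0.0732.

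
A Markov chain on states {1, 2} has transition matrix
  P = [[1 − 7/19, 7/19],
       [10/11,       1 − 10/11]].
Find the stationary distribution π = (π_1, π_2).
π_1 = 190/267, π_2 = 77/267

Solve πP = π with π_1 + π_2 = 1. From πP = π: π_1 · (1 − 7/19) + π_2 · 10/11 = π_1 ⇒ π_2 · 10/11 = π_1 · 7/19 ⇒ π_2/π_1 = (7/19)/(10/11) = 77/190. Together with π_1 + π_2 = 1:
  π_1 = (10/11)/(7/19 + 10/11) = (10/11)/(267/209) = 190/267,
  π_2 = (7/19)/(7/19 + 10/11) = (7/19)/(267/209) = 77/267.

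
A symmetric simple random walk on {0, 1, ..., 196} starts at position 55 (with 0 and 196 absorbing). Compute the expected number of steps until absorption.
E[τ | X_0 = 55] = 7755

Let v_k = E[τ | X_0 = k]. Boundary: v_0 = v_196 = 0. Recurrence: v_k = 1 + (v_{k-1} + v_{k+1})/2 for 1 ≤ k ≤ 195. The particular solution to v_k − (v_{k-1} + v_{k+1})/2 = 1 is v_k = −k^2. Adding homogeneous solution A + B k and matching boundaries gives v_k = k (196 − k). Substituting k = 55: v_55 = 55 · 141 = 7755.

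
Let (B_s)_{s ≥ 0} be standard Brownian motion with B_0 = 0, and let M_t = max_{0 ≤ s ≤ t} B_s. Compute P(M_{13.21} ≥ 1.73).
P(M_{13.21} ≥ 1.73) = 2·P(B_{13.21} ≥ 1.73) = 2(1 − Φ(1.73/√13.21)) ≈ 0.6341

By the reflection principle for Brownian motion, P(M_t ≥ a) = 2 · P(B_t ≥ a) for a ≥ 0. Since B_t ~ N(0, t), P(B_t ≥ 1.73) = 1 − Φ(1.73/√t) = 1 − Φ(1.73/√13.21) = 1 − Φ(0.4760). So
  P(M_{13.21} ≥ 1.73) = 2(1 − Φ(0.4760)) ≈ 0.6341.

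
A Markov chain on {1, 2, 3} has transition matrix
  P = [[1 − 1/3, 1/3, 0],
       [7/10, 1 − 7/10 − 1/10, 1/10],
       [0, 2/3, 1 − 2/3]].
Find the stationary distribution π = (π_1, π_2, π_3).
π = (42/65, 4/13, 3/65)

This is a birth-death chain on three states, which satisfies detailed balance: π_1 · P_{12} = π_2 · P_{21} and π_2 · P_{23} = π_3 · P_{32}.
From π_1 · 1/3 = π_2 · 7/10: π_2/π_1 = (1/3)/(7/10) = 10/21.
From π_2 · 1/10 = π_3 · 2/3: π_3/π_2 = (1/10)/(2/3) = 3/20.
Take π_1 proportional to 1; then unnormalized π = (1, 10/21, 1/14). Normalize by dividing by the sum 65/42:
  π = (42/65, 4/13, 3/65).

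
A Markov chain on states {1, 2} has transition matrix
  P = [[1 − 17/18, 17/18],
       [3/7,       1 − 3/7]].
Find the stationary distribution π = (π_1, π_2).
π_1 = 54/173, π_2 = 119/173

Solve πP = π with π_1 + π_2 = 1. From πP = π: π_1 · (1 − 17/18) + π_2 · 3/7 = π_1 ⇒ π_2 · 3/7 = π_1 · 17/18 ⇒ π_2/π_1 = (17/18)/(3/7) = 119/54. Together with π_1 + π_2 = 1:
  π_1 = (3/7)/(17/18 + 3/7) = (3/7)/(173/126) = 54/173,
  π_2 = (17/18)/(17/18 + 3/7) = (17/18)/(173/126) = 119/173.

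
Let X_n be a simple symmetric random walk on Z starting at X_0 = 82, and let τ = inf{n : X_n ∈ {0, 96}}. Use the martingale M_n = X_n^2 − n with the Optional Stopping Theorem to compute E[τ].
E[τ] = 1148

M_n = X_n^2 − n is a martingale (since E[X_{n+1}^2 | F_n] = X_n^2 + 1). By OST (τ has finite mean in a bounded region), E[M_τ] = E[M_0] = X_0^2 − 0 = 82^2 = 6724. Also E[M_τ] = E[X_τ^2] − E[τ]. The walk exits at 0 or 96, with P(hit 96 first) = 82/96, so E[X_τ^2] = 96^2 · 82/96 + 0 = 7872. Thus E[τ] = E[X_τ^2] − E[M_τ] = 7872 − 6724 = 1148 = 82(96 − 82) = 1148.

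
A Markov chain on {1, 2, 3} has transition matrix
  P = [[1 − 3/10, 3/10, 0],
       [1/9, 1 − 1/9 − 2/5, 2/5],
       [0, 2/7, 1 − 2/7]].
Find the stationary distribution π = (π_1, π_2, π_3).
π = (25/187, 135/374, 189/374)

This is a birth-death chain on three states, which satisfies detailed balance: π_1 · P_{12} = π_2 · P_{21} and π_2 · P_{23} = π_3 · P_{32}.
From π_1 · 3/10 = π_2 · 1/9: π_2/π_1 = (3/10)/(1/9) = 27/10.
From π_2 · 2/5 = π_3 · 2/7: π_3/π_2 = (2/5)/(2/7) = 7/5.
Take π_1 proportional to 1; then unnormalized π = (1, 27/10, 189/50). Normalize by dividing by the sum 187/25:
  π = (25/187, 135/374, 189/374).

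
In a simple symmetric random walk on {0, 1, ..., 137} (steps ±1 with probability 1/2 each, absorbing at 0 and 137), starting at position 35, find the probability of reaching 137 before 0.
P(hit 137 before 0) = 35/137

Let u_k = P(hit 137 before 0 | start at k). Then u_0 = 0, u_137 = 1, and u_k = u_{k-1}/2 + u_{k+1}/2 for 1 ≤ k ≤ 136. This harmonic recurrence is solved by u_k = k/137, giving u_35 = 35/137.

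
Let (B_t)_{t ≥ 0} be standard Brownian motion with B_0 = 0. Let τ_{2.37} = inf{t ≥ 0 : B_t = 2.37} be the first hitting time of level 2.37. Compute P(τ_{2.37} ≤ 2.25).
P(τ_{2.37} ≤ 2.25) = 2(1 − Φ(2.37/√2.25)) = 2(1 − Φ(1.5800)) ≈ 0.1141

By the reflection principle for standard BM, P(τ_b ≤ t) = 2 · P(B_t ≥ b). Since B_t ~ N(0, t), P(B_t ≥ 2.37) = 1 − Φ(2.37/√t) = 1 − Φ(2.37/√2.25) = 1 − Φ(1.5800) ≈ 0.05705. Doubling: P(τ_{2.37} ≤ 2.25) ≈ 2 · 0.05705 = 0.11410 ≈ 0.1141.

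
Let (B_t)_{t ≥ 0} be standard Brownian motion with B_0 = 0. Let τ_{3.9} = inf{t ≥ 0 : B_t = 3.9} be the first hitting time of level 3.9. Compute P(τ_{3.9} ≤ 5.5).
P(τ_{3.9} ≤ 5.5) = 2(1 − Φ(3.9/√5.5)) = 2(1 − Φ(1.6630)) ≈ 0.0963

By the reflection principle for standard BM, P(τ_b ≤ t) = 2 · P(B_t ≥ b). Since B_t ~ N(0, t), P(B_t ≥ 3.9) = 1 − Φ(3.9/√t) = 1 − Φ(3.9/√5.5) = 1 − Φ(1.6630) ≈ 0.04816. Doubling: P(τ_{3.9} ≤ 5.5) ≈ 2 · 0.04816 = 0.09632 ≈ 0.0963.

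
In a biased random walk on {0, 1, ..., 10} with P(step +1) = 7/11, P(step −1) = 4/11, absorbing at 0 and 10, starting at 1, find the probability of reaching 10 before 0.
P(hit 10 before 0) = (1 − (4/7)^1) / (1 − (4/7)^10) = 40353607/93808891

Let u_k denote P(reach 10 before 0 | start at k). Boundary: u_0 = 0, u_10 = 1. Recurrence: u_k = 7/11·u_{k+1} + 4/11·u_{k-1} for 1 ≤ k ≤ 9. Try u_k = A + B·r^k with r = q/p = (4/11)/(7/11) = 4/7. Substitution satisfies the recurrence; boundary conditions give:
  u_k = (1 − r^k) / (1 − r^N) = (1 − (4/7)^1) / (1 − (4/7)^10) = 40353607/93808891.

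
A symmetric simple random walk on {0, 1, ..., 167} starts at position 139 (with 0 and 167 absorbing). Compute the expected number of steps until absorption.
E[τ | X_0 = 139] = 3892

Let v_k = E[τ | X_0 = k]. Boundary: v_0 = v_167 = 0. Recurrence: v_k = 1 + (v_{k-1} + v_{k+1})/2 for 1 ≤ k ≤ 166. The particular solution to v_k − (v_{k-1} + v_{k+1})/2 = 1 is v_k = −k^2. Adding homogeneous solution A + B k and matching boundaries gives v_k = k (167 − k). Substituting k = 139: v_139 = 139 · 28 = 3892.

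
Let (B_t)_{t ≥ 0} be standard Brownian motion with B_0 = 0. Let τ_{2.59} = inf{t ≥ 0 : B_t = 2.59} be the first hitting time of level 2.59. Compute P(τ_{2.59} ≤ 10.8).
P(τ_{2.59} ≤ 10.8) = 2(1 − Φ(2.59/√10.8)) = 2(1 − Φ(0.7881)) ≈ 0.4306

By the reflection principle for standard BM, P(τ_b ≤ t) = 2 · P(B_t ≥ b). Since B_t ~ N(0, t), P(B_t ≥ 2.59) = 1 − Φ(2.59/√t) = 1 − Φ(2.59/√10.8) = 1 − Φ(0.7881) ≈ 0.21532. Doubling: P(τ_{2.59} ≤ 10.8) ≈ 2 · 0.21532 = 0.43064 ≈ 0.4306.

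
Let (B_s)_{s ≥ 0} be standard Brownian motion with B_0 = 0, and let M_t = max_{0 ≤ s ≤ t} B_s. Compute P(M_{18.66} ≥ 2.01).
P(M_{18.66} ≥ 2.01) = 2·P(B_{18.66} ≥ 2.01) = 2(1 − Φ(2.01/√18.66)) ≈ 0.6417

By the reflection principle for Brownian motion, P(M_t ≥ a) = 2 · P(B_t ≥ a) for a ≥ 0. Since B_t ~ N(0, t), P(B_t ≥ 2.01) = 1 − Φ(2.01/√t) = 1 − Φ(2.01/√18.66) = 1 − Φ(0.4653). So
  P(M_{18.66} ≥ 2.01) = 2(1 − Φ(0.4653)) ≈ 0.6417.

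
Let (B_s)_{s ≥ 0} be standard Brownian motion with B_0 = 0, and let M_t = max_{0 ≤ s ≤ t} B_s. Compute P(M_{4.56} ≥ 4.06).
P(M_{4.56} ≥ 4.06) = 2·P(B_{4.56} ≥ 4.06) = 2(1 − Φ(4.06/√4.56)) ≈ 0.0573

By the reflection principle for Brownian motion, P(M_t ≥ a) = 2 · P(B_t ≥ a) for a ≥ 0. Since B_t ~ N(0, t), P(B_t ≥ 4.06) = 1 − Φ(4.06/√t) = 1 − Φ(4.06/√4.56) = 1 − Φ(1.9013). So
  P(M_{4.56} ≥ 4.06) = 2(1 − Φ(1.9013)) ≈ 0.0573.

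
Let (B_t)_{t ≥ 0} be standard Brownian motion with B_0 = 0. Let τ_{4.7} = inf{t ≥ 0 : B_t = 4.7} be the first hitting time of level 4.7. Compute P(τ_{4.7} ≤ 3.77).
P(τ_{4.7} ≤ 3.77) = 2(1 − Φ(4.7/√3.77)) = 2(1 − Φ(2.4206)) ≈ 0.0155

By the reflection principle for standard BM, P(τ_b ≤ t) = 2 · P(B_t ≥ b). Since B_t ~ N(0, t), P(B_t ≥ 4.7) = 1 − Φ(4.7/√t) = 1 − Φ(4.7/√3.77) = 1 − Φ(2.4206) ≈ 0.00775. Doubling: P(τ_{4.7} ≤ 3.77) ≈ 2 · 0.00775 = 0.01550 ≈ 0.0155.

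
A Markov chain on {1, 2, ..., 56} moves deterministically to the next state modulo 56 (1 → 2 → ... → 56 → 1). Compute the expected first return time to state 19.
E[T_19 | X_0 = 19] = 56

The chain cycles deterministically, so starting at state 19 it returns in exactly 56 steps. Equivalently, the stationary distribution is uniform π_j = 1/56 for every state j, so by Kac's formula E[T_19] = 1/π_19 = 56.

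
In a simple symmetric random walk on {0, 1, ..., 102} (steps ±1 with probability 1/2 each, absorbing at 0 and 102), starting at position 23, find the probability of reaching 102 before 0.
P(hit 102 before 0) = 23/102

Let u_k = P(hit 102 before 0 | start at k). Then u_0 = 0, u_102 = 1, and u_k = u_{k-1}/2 + u_{k+1}/2 for 1 ≤ k ≤ 101. This harmonic recurrence is solved by u_k = k/102, giving u_23 = 23/102.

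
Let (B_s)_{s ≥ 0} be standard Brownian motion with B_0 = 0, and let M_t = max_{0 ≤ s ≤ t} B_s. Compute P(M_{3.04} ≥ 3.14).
P(M_{3.04} ≥ 3.14) = 2·P(B_{3.04} ≥ 3.14) = 2(1 − Φ(3.14/√3.04)) ≈ 0.0717

By the reflection principle for Brownian motion, P(M_t ≥ a) = 2 · P(B_t ≥ a) for a ≥ 0. Since B_t ~ N(0, t), P(B_t ≥ 3.14) = 1 − Φ(3.14/√t) = 1 − Φ(3.14/√3.04) = 1 − Φ(1.8009). So
  P(M_{3.04} ≥ 3.14) = 2(1 − Φ(1.8009)) ≈ 0.0717.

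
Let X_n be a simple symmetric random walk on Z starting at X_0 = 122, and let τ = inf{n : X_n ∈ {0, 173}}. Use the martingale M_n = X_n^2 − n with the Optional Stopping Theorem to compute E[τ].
E[τ] = 6222

M_n = X_n^2 − n is a martingale (since E[X_{n+1}^2 | F_n] = X_n^2 + 1). By OST (τ has finite mean in a bounded region), E[M_τ] = E[M_0] = X_0^2 − 0 = 122^2 = 14884. Also E[M_τ] = E[X_τ^2] − E[τ]. The walk exits at 0 or 173, with P(hit 173 first) = 122/173, so E[X_τ^2] = 173^2 · 122/173 + 0 = 21106. Thus E[τ] = E[X_τ^2] − E[M_τ] = 21106 − 14884 = 6222 = 122(173 − 122) = 6222.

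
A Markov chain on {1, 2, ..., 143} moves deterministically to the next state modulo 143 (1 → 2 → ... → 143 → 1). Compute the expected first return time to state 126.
E[T_126 | X_0 = 126] = 143

The chain cycles deterministically, so starting at state 126 it returns in exactly 143 steps. Equivalently, the stationary distribution is uniform π_j = 1/143 for every state j, so by Kac's formula E[T_126] = 1/π_126 = 143.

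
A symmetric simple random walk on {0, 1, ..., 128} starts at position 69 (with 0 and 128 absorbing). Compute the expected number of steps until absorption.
E[τ | X_0 = 69] = 4071

Let v_k = E[τ | X_0 = k]. Boundary: v_0 = v_128 = 0. Recurrence: v_k = 1 + (v_{k-1} + v_{k+1})/2 for 1 ≤ k ≤ 127. The particular solution to v_k − (v_{k-1} + v_{k+1})/2 = 1 is v_k = −k^2. Adding homogeneous solution A + B k and matching boundaries gives v_k = k (128 − k). Substituting k = 69: v_69 = 69 · 59 = 4071.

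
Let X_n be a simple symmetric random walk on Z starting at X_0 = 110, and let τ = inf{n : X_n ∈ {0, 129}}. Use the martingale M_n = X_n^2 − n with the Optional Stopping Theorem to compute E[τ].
E[τ] = 2090

M_n = X_n^2 − n is a martingale (since E[X_{n+1}^2 | F_n] = X_n^2 + 1). By OST (τ has finite mean in a bounded region), E[M_τ] = E[M_0] = X_0^2 − 0 = 110^2 = 12100. Also E[M_τ] = E[X_τ^2] − E[τ]. The walk exits at 0 or 129, with P(hit 129 first) = 110/129, so E[X_τ^2] = 129^2 · 110/129 + 0 = 14190. Thus E[τ] = E[X_τ^2] − E[M_τ] = 14190 − 12100 = 2090 = 110(129 − 110) = 2090.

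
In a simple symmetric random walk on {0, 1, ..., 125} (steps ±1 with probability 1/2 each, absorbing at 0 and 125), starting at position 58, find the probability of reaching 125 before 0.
P(hit 125 before 0) = 58/125

Let u_k = P(hit 125 before 0 | start at k). Then u_0 = 0, u_125 = 1, and u_k = u_{k-1}/2 + u_{k+1}/2 for 1 ≤ k ≤ 124. This harmonic recurrence is solved by u_k = k/125, giving u_58 = 58/125.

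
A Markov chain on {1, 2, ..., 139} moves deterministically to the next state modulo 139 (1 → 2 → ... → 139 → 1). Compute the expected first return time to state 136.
E[T_136 | X_0 = 136] = 139

The chain cycles deterministically, so starting at state 136 it returns in exactly 139 steps. Equivalently, the stationary distribution is uniform π_j = 1/139 for every state j, so by Kac's formula E[T_136] = 1/π_136 = 139.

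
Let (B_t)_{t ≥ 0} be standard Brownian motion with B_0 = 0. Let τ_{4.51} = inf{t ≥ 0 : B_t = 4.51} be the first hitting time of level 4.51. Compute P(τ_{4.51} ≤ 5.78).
P(τ_{4.51} ≤ 5.78) = 2(1 − Φ(4.51/√5.78)) = 2(1 − Φ(1.8759)) ≈ 0.0607

By the reflection principle for standard BM, P(τ_b ≤ t) = 2 · P(B_t ≥ b). Since B_t ~ N(0, t), P(B_t ≥ 4.51) = 1 − Φ(4.51/√t) = 1 − Φ(4.51/√5.78) = 1 − Φ(1.8759) ≈ 0.03033. Doubling: P(τ_{4.51} ≤ 5.78) ≈ 2 · 0.03033 = 0.06066 ≈ 0.0607.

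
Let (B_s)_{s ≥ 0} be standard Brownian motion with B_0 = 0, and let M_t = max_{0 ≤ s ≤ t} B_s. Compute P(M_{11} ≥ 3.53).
P(M_{11} ≥ 3.53) = 2·P(B_{11} ≥ 3.53) = 2(1 − Φ(3.53/√11)) ≈ 0.2872

By the reflection principle for Brownian motion, P(M_t ≥ a) = 2 · P(B_t ≥ a) for a ≥ 0. Since B_t ~ N(0, t), P(B_t ≥ 3.53) = 1 − Φ(3.53/√t) = 1 − Φ(3.53/√11) = 1 − Φ(1.0643). So
  P(M_{11} ≥ 3.53) = 2(1 − Φ(1.0643)) ≈ 0.2872.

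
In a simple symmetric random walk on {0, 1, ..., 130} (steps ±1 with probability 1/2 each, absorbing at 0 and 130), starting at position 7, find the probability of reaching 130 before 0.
P(hit 130 before 0) = 7/130

Let u_k = P(hit 130 before 0 | start at k). Then u_0 = 0, u_130 = 1, and u_k = u_{k-1}/2 + u_{k+1}/2 for 1 ≤ k ≤ 129. This harmonic recurrence is solved by u_k = k/130, giving u_7 = 7/130.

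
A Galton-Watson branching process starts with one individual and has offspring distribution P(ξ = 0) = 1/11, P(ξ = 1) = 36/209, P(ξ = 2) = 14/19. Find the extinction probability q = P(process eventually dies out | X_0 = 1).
q = 19/154

The pgf is f(s) = 1/11 + 36/209·s + 14/19·s². The extinction probability q is the smallest fixed point of f in [0, 1]. Setting s = f(s):
  14/19·s² + (36/209 − 1)·s + 1/11 = 0
  14/19·s² − (1/11 + 14/19)·s + 1/11 = 0
which factors as (s − 1)·(14/19·s − 1/11) = 0, giving roots s = 1 and s = (1/11)/(14/19) = 19/154.
Mean offspring μ = 36/209 + 2·14/19 = 344/209 > 1 (supercritical), so q < 1. The extinction probability is the smaller root: q = (1/11)/(14/19) = 19/154.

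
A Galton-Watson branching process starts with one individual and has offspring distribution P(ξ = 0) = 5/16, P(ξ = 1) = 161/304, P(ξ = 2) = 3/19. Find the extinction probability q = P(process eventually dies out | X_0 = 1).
q = 1

Mean offspring μ = 0·5/16 + 1·161/304 + 2·3/19 = 257/304 ≤ 1. For μ ≤ 1 with offspring not concentrated at 1, the Galton-Watson process goes extinct almost surely, so q = 1.
(Algebraic check: The pgf is f(s) = 5/16 + 161/304·s + 3/19·s². The extinction probability q is the smallest fixed point of f in [0, 1]. Setting s = f(s):
  3/19·s² + (161/304 − 1)·s + 5/16 = 0
  3/19·s² − (5/16 + 3/19)·s + 5/16 = 0
which factors as (s − 1)·(3/19·s − 5/16) = 0, giving roots s = 1 and s = (5/16)/(3/19) = 95/48. Since 95/48 ≥ 1, the smallest root in [0, 1] is s = 1.)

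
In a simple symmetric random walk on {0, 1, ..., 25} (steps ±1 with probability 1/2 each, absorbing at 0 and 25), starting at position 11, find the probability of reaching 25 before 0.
P(hit 25 before 0) = 11/25

Let u_k = P(hit 25 before 0 | start at k). Then u_0 = 0, u_25 = 1, and u_k = u_{k-1}/2 + u_{k+1}/2 for 1 ≤ k ≤ 24. This harmonic recurrence is solved by u_k = k/25, giving u_11 = 11/25.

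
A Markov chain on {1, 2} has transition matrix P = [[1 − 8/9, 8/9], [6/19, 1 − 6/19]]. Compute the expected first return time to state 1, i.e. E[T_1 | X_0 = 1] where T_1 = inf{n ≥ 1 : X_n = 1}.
E[T_1 | X_0 = 1] = 1/π_1 = 103/27

For an irreducible recurrent Markov chain with stationary distribution π, E[T_i | X_0 = i] = 1/π_i (Kac's formula). Here π_1 = (6/19)/(8/9 + 6/19) = (6/19)/(206/171) = 27/103, so E[T_1 | X_0 = 1] = 1/π_1 = (8/9 + 6/19)/(6/19) = (206/171)/(6/19) = 103/27.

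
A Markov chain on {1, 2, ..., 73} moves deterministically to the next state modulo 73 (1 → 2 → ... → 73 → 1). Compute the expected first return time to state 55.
E[T_55 | X_0 = 55] = 73

The chain cycles deterministically, so starting at state 55 it returns in exactly 73 steps. Equivalently, the stationary distribution is uniform π_j = 1/73 for every state j, so by Kac's formula E[T_55] = 1/π_55 = 73.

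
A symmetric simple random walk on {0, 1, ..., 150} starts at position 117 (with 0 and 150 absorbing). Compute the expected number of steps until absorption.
E[τ | X_0 = 117] = 3861

Let v_k = E[τ | X_0 = k]. Boundary: v_0 = v_150 = 0. Recurrence: v_k = 1 + (v_{k-1} + v_{k+1})/2 for 1 ≤ k ≤ 149. The particular solution to v_k − (v_{k-1} + v_{k+1})/2 = 1 is v_k = −k^2. Adding homogeneous solution A + B k and matching boundaries gives v_k = k (150 − k). Substituting k = 117: v_117 = 117 · 33 = 3861.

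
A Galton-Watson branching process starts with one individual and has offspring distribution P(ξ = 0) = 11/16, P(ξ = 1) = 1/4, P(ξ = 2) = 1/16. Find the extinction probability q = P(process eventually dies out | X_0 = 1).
q = 1

Mean offspring μ = 0·11/16 + 1·1/4 + 2·1/16 = 3/8 ≤ 1. For μ ≤ 1 with offspring not concentrated at 1, the Galton-Watson process goes extinct almost surely, so q = 1.
(Algebraic check: The pgf is f(s) = 11/16 + 1/4·s + 1/16·s². The extinction probability q is the smallest fixed point of f in [0, 1]. Setting s = f(s):
  1/16·s² + (1/4 − 1)·s + 11/16 = 0
  1/16·s² − (11/16 + 1/16)·s + 11/16 = 0
which factors as (s − 1)·(1/16·s − 11/16) = 0, giving roots s = 1 and s = (11/16)/(1/16) = 11. Since 11 ≥ 1, the smallest root in [0, 1] is s = 1.)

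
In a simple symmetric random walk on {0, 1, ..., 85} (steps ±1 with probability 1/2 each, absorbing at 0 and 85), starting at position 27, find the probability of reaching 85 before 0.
P(hit 85 before 0) = 27/85

Let u_k = P(hit 85 before 0 | start at k). Then u_0 = 0, u_85 = 1, and u_k = u_{k-1}/2 + u_{k+1}/2 for 1 ≤ k ≤ 84. This harmonic recurrence is solved by u_k = k/85, giving u_27 = 27/85.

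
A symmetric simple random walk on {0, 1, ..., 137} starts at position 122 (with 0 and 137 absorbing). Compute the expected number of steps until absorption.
E[τ | X_0 = 122] = 1830

Let v_k = E[τ | X_0 = k]. Boundary: v_0 = v_137 = 0. Recurrence: v_k = 1 + (v_{k-1} + v_{k+1})/2 for 1 ≤ k ≤ 136. The particular solution to v_k − (v_{k-1} + v_{k+1})/2 = 1 is v_k = −k^2. Adding homogeneous solution A + B k and matching boundaries gives v_k = k (137 − k). Substituting k = 122: v_122 = 122 · 15 = 1830.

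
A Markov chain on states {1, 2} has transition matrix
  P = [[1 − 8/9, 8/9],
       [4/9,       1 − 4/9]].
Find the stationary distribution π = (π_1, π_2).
π_1 = 1/3, π_2 = 2/3

Solve πP = π with π_1 + π_2 = 1. From πP = π: π_1 · (1 − 8/9) + π_2 · 4/9 = π_1 ⇒ π_2 · 4/9 = π_1 · 8/9 ⇒ π_2/π_1 = (8/9)/(4/9) = 2. Together with π_1 + π_2 = 1:
  π_1 = (4/9)/(8/9 + 4/9) = (4/9)/(4/3) = 1/3,
  π_2 = (8/9)/(8/9 + 4/9) = (8/9)/(4/3) = 2/3.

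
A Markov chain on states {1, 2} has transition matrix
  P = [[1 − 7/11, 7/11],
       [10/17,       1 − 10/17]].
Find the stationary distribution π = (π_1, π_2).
π_1 = 110/229, π_2 = 119/229

Solve πP = π with π_1 + π_2 = 1. From πP = π: π_1 · (1 − 7/11) + π_2 · 10/17 = π_1 ⇒ π_2 · 10/17 = π_1 · 7/11 ⇒ π_2/π_1 = (7/11)/(10/17) = 119/110. Together with π_1 + π_2 = 1:
  π_1 = (10/17)/(7/11 + 10/17) = (10/17)/(229/187) = 110/229,
  π_2 = (7/11)/(7/11 + 10/17) = (7/11)/(229/187) = 119/229.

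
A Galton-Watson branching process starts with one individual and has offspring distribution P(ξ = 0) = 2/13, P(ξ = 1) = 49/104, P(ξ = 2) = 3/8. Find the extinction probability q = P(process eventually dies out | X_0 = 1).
q = 16/39

The pgf is f(s) = 2/13 + 49/104·s + 3/8·s². The extinction probability q is the smallest fixed point of f in [0, 1]. Setting s = f(s):
  3/8·s² + (49/104 − 1)·s + 2/13 = 0
  3/8·s² − (2/13 + 3/8)·s + 2/13 = 0
which factors as (s − 1)·(3/8·s − 2/13) = 0, giving roots s = 1 and s = (2/13)/(3/8) = 16/39.
Mean offspring μ = 49/104 + 2·3/8 = 127/104 > 1 (supercritical), so q < 1. The extinction probability is the smaller root: q = (2/13)/(3/8) = 16/39.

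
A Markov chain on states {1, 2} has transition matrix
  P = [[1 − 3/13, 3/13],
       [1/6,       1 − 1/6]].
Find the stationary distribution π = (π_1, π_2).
π_1 = 13/31, π_2 = 18/31

Solve πP = π with π_1 + π_2 = 1. From πP = π: π_1 · (1 − 3/13) + π_2 · 1/6 = π_1 ⇒ π_2 · 1/6 = π_1 · 3/13 ⇒ π_2/π_1 = (3/13)/(1/6) = 18/13. Together with π_1 + π_2 = 1:
  π_1 = (1/6)/(3/13 + 1/6) = (1/6)/(31/78) = 13/31,
  π_2 = (3/13)/(3/13 + 1/6) = (3/13)/(31/78) = 18/31.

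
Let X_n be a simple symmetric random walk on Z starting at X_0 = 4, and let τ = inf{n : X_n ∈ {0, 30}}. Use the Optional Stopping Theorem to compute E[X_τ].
E[X_τ] = 4

X_n is a martingale and τ is a bounded-mean stopping time (indeed τ is finite a.s. with bounded expectation since the walk is in a bounded region). By the OST, E[X_τ] = E[X_0] = 4. Equivalently: E[X_τ] = 30 · P(hit 30 first) + 0 · P(hit 0 first) = 30 · (4/30) = 4.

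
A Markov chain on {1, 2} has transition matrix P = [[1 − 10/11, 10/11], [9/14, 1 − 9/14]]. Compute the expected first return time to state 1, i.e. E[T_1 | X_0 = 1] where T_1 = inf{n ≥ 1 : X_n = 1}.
E[T_1 | X_0 = 1] = 1/π_1 = 239/99

For an irreducible recurrent Markov chain with stationary distribution π, E[T_i | X_0 = i] = 1/π_i (Kac's formula). Here π_1 = (9/14)/(10/11 + 9/14) = (9/14)/(239/154) = 99/239, so E[T_1 | X_0 = 1] = 1/π_1 = (10/11 + 9/14)/(9/14) = (239/154)/(9/14) = 239/99.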